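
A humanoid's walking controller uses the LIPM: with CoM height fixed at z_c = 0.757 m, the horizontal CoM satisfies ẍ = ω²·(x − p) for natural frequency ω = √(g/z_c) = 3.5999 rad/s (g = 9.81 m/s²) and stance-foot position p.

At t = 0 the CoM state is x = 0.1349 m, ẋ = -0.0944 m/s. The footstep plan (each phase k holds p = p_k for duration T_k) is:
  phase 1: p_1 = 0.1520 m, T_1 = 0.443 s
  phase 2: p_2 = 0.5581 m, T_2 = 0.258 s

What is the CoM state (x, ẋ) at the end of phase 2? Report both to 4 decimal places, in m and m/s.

x = -0.3059, ẋ = -2.5355

phase 1: p=0.1520, T=0.443, ωT=1.594756, cosh=2.565042, sinh=2.362084; start (x,ẋ)=(0.134900, -0.094400) → end (x,ẋ)=(0.046197, -0.387546)
phase 2: p=0.5581, T=0.258, ωT=0.928774, cosh=1.463221, sinh=1.068183; start (x,ẋ)=(0.046197, -0.387546) → end (x,ẋ)=(-0.305922, -2.535513)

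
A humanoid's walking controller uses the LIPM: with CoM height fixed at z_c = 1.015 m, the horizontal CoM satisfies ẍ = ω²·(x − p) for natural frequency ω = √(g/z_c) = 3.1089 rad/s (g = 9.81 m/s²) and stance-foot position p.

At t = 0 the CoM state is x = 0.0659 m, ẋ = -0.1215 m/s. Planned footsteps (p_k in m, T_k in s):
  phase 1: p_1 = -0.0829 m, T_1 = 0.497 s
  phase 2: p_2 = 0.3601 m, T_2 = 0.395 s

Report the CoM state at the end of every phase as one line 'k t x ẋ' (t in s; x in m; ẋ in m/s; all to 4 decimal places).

1 0.4970 0.1943 0.7374
2 0.8920 0.4230 0.5625

phase 1: p=-0.0829, T=0.497, ωT=1.545123, cosh=2.450918, sinh=2.237632; start (x,ẋ)=(0.065900, -0.121500) → end (x,ẋ)=(0.194347, 0.737352)
phase 2: p=0.3601, T=0.395, ωT=1.228016, cosh=1.853660, sinh=1.560787; start (x,ẋ)=(0.194347, 0.737352) → end (x,ẋ)=(0.423029, 0.562511)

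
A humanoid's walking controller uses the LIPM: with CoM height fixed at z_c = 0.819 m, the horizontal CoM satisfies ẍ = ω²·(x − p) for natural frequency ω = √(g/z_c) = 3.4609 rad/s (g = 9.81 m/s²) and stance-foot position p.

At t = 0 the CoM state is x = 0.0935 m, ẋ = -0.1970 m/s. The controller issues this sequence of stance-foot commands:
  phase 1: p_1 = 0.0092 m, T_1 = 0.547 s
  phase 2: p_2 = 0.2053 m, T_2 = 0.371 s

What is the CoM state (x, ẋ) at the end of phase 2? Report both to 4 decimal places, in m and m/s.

phase 1: p=0.0092, T=0.547, ωT=1.893112, cosh=3.395302, sinh=3.244700; start (x,ẋ)=(0.093500, -0.197000) → end (x,ẋ)=(0.110730, 0.277779)
phase 2: p=0.2053, T=0.371, ωT=1.283994, cosh=1.943981, sinh=1.667052; start (x,ẋ)=(0.110730, 0.277779) → end (x,ẋ)=(0.155260, -0.005622)

x = 0.1553, ẋ = -0.0056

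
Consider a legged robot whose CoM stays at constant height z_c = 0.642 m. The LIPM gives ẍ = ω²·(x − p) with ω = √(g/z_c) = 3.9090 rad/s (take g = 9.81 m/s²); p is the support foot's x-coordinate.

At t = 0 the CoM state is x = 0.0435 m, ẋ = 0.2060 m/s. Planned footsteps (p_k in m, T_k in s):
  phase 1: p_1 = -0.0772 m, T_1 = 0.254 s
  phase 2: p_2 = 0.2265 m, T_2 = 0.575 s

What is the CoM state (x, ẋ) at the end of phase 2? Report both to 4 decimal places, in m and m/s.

x = 0.9894, ẋ = 3.0973

phase 1: p=-0.0772, T=0.254, ωT=0.992886, cosh=1.534759, sinh=1.164253; start (x,ẋ)=(0.043500, 0.206000) → end (x,ẋ)=(0.169400, 0.865474)
phase 2: p=0.2265, T=0.575, ωT=2.247675, cosh=4.785674, sinh=4.680029; start (x,ẋ)=(0.169400, 0.865474) → end (x,ẋ)=(0.989424, 3.097282)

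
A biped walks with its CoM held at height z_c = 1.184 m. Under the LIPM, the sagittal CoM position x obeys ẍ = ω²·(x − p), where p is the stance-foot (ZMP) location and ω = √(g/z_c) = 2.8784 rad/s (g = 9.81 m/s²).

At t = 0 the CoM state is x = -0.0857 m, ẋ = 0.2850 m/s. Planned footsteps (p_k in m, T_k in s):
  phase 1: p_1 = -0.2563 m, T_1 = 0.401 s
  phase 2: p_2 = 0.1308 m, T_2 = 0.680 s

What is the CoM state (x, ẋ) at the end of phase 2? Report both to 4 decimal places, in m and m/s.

phase 1: p=-0.2563, T=0.401, ωT=1.154238, cosh=1.743452, sinh=1.428155; start (x,ẋ)=(-0.085700, 0.285000) → end (x,ẋ)=(0.182539, 1.198186)
phase 2: p=0.1308, T=0.680, ωT=1.957312, cosh=3.610754, sinh=3.469516; start (x,ẋ)=(0.182539, 1.198186) → end (x,ẋ)=(1.761867, 4.843059)

x = 1.7619, ẋ = 4.8431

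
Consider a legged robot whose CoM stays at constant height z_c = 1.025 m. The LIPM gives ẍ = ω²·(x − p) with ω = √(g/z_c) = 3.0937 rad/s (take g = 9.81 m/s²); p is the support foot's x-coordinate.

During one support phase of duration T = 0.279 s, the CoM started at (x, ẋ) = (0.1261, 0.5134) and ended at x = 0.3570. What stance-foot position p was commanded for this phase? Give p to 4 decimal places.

p = -0.0486

ωT = 3.0937·0.279 = 0.863142; cosh(ωT) = 1.396216, sinh(ωT) = 0.974382
x(T) = p + (x₀−p)·cosh(ωT) + (ẋ₀/ω)·sinh(ωT) ⇒ p·(1 − cosh) = x(T) − x₀·cosh − (ẋ₀/ω)·sinh
numerator   = 0.3570 − (0.1261)·1.396216 − (0.5134/3.0937)·0.974382 = 0.019238
denominator = 1 − 1.396216 = -0.396216
p = 0.019238 / -0.396216 = -0.0486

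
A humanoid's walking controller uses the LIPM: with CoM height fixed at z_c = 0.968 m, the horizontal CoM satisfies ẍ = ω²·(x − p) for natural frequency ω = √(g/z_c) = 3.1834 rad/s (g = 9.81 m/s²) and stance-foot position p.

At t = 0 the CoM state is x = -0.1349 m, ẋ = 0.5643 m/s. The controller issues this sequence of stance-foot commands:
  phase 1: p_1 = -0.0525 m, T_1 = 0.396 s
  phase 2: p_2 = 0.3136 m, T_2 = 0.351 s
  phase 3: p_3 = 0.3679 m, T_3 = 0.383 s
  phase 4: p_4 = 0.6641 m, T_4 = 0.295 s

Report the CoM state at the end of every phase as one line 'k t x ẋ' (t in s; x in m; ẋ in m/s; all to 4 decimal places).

phase 1: p=-0.0525, T=0.396, ωT=1.260626, cosh=1.905553, sinh=1.622077; start (x,ẋ)=(-0.134900, 0.564300) → end (x,ẋ)=(0.078017, 0.649813)
phase 2: p=0.3136, T=0.351, ωT=1.117373, cosh=1.691976, sinh=1.364838; start (x,ẋ)=(0.078017, 0.649813) → end (x,ẋ)=(0.193598, 0.075902)
phase 3: p=0.3679, T=0.383, ωT=1.219242, cosh=1.840038, sinh=1.544584; start (x,ẋ)=(0.193598, 0.075902) → end (x,ẋ)=(0.084005, -0.717387)
phase 4: p=0.6641, T=0.295, ωT=0.939103, cosh=1.474332, sinh=1.083354; start (x,ẋ)=(0.084005, -0.717387) → end (x,ẋ)=(-0.435289, -3.058269)

1 0.3960 0.0780 0.6498
2 0.7470 0.1936 0.0759
3 1.1300 0.0840 -0.7174
4 1.4250 -0.4353 -3.0583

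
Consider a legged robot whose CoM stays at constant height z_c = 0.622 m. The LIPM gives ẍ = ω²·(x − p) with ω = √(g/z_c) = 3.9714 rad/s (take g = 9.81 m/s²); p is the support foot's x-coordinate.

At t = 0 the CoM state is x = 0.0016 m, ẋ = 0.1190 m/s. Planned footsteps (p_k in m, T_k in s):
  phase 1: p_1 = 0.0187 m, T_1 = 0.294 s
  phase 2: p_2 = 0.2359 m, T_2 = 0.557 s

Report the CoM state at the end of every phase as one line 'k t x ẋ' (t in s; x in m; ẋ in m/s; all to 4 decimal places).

1 0.2940 0.0321 0.1112
2 0.8510 -0.5800 -3.1393

phase 1: p=0.0187, T=0.294, ωT=1.167592, cosh=1.762679, sinh=1.451563; start (x,ẋ)=(0.001600, 0.119000) → end (x,ẋ)=(0.032053, 0.111182)
phase 2: p=0.2359, T=0.557, ωT=2.212070, cosh=4.622039, sinh=4.512565; start (x,ẋ)=(0.032053, 0.111182) → end (x,ẋ)=(-0.579956, -3.139293)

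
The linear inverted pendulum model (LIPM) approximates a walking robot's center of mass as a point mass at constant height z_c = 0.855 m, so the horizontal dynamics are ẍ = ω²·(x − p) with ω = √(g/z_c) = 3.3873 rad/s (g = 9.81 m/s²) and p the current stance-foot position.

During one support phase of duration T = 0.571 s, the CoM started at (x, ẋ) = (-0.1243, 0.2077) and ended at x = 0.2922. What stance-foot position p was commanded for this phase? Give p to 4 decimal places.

p = -0.2068

ωT = 3.3873·0.571 = 1.934148; cosh(ωT) = 3.531348, sinh(ωT) = 3.386801
x(T) = p + (x₀−p)·cosh(ωT) + (ẋ₀/ω)·sinh(ωT) ⇒ p·(1 − cosh) = x(T) − x₀·cosh − (ẋ₀/ω)·sinh
numerator   = 0.2922 − (-0.1243)·3.531348 − (0.2077/3.3873)·3.386801 = 0.523477
denominator = 1 − 3.531348 = -2.531348
p = 0.523477 / -2.531348 = -0.2068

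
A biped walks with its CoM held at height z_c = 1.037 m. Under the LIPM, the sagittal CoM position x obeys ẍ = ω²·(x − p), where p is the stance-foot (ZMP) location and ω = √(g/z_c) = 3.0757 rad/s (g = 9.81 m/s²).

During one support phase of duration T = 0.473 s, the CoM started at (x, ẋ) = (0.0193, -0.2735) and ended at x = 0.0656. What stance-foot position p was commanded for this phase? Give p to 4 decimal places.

ωT = 3.0757·0.473 = 1.454806; cosh(ωT) = 2.258549, sinh(ωT) = 2.025104
x(T) = p + (x₀−p)·cosh(ωT) + (ẋ₀/ω)·sinh(ωT) ⇒ p·(1 − cosh) = x(T) − x₀·cosh − (ẋ₀/ω)·sinh
numerator   = 0.0656 − (0.0193)·2.258549 − (-0.2735/3.0757)·2.025104 = 0.202088
denominator = 1 − 2.258549 = -1.258549
p = 0.202088 / -1.258549 = -0.1606

p = -0.1606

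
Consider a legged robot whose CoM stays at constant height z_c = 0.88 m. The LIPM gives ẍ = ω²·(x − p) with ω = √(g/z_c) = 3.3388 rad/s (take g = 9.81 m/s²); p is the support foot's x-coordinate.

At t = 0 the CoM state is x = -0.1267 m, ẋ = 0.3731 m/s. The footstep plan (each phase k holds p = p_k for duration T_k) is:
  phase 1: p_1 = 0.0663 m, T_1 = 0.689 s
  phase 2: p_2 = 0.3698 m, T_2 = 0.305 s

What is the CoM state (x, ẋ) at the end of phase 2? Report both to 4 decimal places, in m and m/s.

phase 1: p=0.0663, T=0.689, ωT=2.300433, cosh=5.039360, sinh=4.939144; start (x,ẋ)=(-0.126700, 0.373100) → end (x,ẋ)=(-0.354363, -1.302542)
phase 2: p=0.3698, T=0.305, ωT=1.018334, cosh=1.564887, sinh=1.203691; start (x,ẋ)=(-0.354363, -1.302542) → end (x,ẋ)=(-1.233021, -4.948660)

x = -1.2330, ẋ = -4.9487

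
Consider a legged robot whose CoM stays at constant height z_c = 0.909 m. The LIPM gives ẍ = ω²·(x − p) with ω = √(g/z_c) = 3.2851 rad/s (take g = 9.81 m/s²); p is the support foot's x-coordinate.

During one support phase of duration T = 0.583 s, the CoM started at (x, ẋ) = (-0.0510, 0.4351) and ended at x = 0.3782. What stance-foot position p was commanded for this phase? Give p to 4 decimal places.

p = -0.0467

ωT = 3.2851·0.583 = 1.915213; cosh(ωT) = 3.467849, sinh(ωT) = 3.320538
x(T) = p + (x₀−p)·cosh(ωT) + (ẋ₀/ω)·sinh(ωT) ⇒ p·(1 − cosh) = x(T) − x₀·cosh − (ẋ₀/ω)·sinh
numerator   = 0.3782 − (-0.0510)·3.467849 − (0.4351/3.2851)·3.320538 = 0.115267
denominator = 1 − 3.467849 = -2.467849
p = 0.115267 / -2.467849 = -0.0467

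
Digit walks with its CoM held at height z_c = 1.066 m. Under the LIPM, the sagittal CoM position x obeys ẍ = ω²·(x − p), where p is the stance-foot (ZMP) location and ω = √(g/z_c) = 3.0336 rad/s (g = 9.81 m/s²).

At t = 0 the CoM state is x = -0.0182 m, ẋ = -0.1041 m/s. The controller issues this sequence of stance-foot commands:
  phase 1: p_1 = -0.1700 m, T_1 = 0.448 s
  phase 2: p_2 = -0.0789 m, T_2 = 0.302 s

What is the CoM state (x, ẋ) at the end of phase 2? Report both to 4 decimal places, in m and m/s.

phase 1: p=-0.1700, T=0.448, ωT=1.359053, cosh=2.074704, sinh=1.817800; start (x,ẋ)=(-0.018200, -0.104100) → end (x,ẋ)=(0.082561, 0.621121)
phase 2: p=-0.0789, T=0.302, ωT=0.916147, cosh=1.449849, sinh=1.049792; start (x,ẋ)=(0.082561, 0.621121) → end (x,ẋ)=(0.370136, 1.414729)

x = 0.3701, ẋ = 1.4147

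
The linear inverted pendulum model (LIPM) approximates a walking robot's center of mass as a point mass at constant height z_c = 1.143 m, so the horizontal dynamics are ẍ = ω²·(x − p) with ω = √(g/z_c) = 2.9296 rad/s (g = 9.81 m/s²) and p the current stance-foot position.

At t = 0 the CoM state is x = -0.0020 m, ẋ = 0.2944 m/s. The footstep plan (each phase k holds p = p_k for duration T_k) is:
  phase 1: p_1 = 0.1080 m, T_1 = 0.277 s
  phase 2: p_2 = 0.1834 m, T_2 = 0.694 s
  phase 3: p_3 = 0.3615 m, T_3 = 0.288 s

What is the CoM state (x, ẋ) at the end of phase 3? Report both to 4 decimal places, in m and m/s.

phase 1: p=0.1080, T=0.277, ωT=0.811499, cosh=1.347736, sinh=0.903544; start (x,ẋ)=(-0.002000, 0.294400) → end (x,ẋ)=(0.050548, 0.105601)
phase 2: p=0.1834, T=0.694, ωT=2.033142, cosh=3.884487, sinh=3.753564; start (x,ẋ)=(0.050548, 0.105601) → end (x,ẋ)=(-0.197362, -1.050698)
phase 3: p=0.3615, T=0.288, ωT=0.843725, cosh=1.377558, sinh=0.947453; start (x,ẋ)=(-0.197362, -1.050698) → end (x,ẋ)=(-0.748168, -2.998607)

x = -0.7482, ẋ = -2.9986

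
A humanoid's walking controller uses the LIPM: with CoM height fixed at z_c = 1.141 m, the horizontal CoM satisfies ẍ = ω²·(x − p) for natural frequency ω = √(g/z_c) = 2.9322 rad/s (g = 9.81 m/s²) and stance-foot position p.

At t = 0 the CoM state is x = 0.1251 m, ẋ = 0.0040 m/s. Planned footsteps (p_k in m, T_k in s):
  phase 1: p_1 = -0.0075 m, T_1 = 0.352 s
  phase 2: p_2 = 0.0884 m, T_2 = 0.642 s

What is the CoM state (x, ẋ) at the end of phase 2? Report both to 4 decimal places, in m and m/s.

x = 1.0049, ẋ = 2.7093

phase 1: p=-0.0075, T=0.352, ωT=1.032134, cosh=1.581648, sinh=1.225403; start (x,ẋ)=(0.125100, 0.004000) → end (x,ẋ)=(0.203898, 0.482775)
phase 2: p=0.0884, T=0.642, ωT=1.882472, cosh=3.360971, sinh=3.208757; start (x,ẋ)=(0.203898, 0.482775) → end (x,ẋ)=(1.004895, 2.709283)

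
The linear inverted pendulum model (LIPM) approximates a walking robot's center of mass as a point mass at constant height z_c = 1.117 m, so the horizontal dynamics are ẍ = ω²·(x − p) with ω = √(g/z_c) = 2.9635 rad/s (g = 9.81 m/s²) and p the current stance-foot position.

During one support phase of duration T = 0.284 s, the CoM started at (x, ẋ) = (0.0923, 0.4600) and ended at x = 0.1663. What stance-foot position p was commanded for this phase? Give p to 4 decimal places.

ωT = 2.9635·0.284 = 0.841634; cosh(ωT) = 1.375580, sinh(ωT) = 0.944575
x(T) = p + (x₀−p)·cosh(ωT) + (ẋ₀/ω)·sinh(ωT) ⇒ p·(1 − cosh) = x(T) − x₀·cosh − (ẋ₀/ω)·sinh
numerator   = 0.1663 − (0.0923)·1.375580 − (0.4600/2.9635)·0.944575 = -0.107285
denominator = 1 − 1.375580 = -0.375580
p = -0.107285 / -0.375580 = 0.2857

p = 0.2857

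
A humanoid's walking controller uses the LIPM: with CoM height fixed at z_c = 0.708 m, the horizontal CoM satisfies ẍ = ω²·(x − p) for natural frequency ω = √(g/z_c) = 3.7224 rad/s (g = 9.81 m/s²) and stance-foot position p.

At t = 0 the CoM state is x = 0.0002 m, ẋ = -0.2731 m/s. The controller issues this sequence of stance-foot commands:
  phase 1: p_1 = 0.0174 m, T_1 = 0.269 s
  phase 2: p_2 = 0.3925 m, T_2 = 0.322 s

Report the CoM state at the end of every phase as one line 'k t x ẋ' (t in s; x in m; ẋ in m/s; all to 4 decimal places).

phase 1: p=0.0174, T=0.269, ωT=1.001326, cosh=1.544640, sinh=1.177248; start (x,ẋ)=(0.000200, -0.273100) → end (x,ẋ)=(-0.095539, -0.497215)
phase 2: p=0.3925, T=0.322, ωT=1.198613, cosh=1.808563, sinh=1.506951; start (x,ẋ)=(-0.095539, -0.497215) → end (x,ẋ)=(-0.691438, -3.636884)

1 0.2690 -0.0955 -0.4972
2 0.5910 -0.6914 -3.6369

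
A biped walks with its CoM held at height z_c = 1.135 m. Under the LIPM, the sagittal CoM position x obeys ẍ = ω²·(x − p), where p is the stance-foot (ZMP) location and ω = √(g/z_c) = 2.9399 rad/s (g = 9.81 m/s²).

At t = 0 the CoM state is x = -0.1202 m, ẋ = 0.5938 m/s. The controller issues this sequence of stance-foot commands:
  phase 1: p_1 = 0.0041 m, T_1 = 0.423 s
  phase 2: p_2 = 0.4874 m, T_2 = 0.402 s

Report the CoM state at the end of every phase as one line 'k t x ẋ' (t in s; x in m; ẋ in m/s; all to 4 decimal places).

phase 1: p=0.0041, T=0.423, ωT=1.243578, cosh=1.878175, sinh=1.589824; start (x,ẋ)=(-0.120200, 0.593800) → end (x,ẋ)=(0.091755, 0.534291)
phase 2: p=0.4874, T=0.402, ωT=1.181840, cosh=1.783541, sinh=1.476827; start (x,ẋ)=(0.091755, 0.534291) → end (x,ẋ)=(0.050147, -0.764850)

1 0.4230 0.0918 0.5343
2 0.8250 0.0501 -0.7649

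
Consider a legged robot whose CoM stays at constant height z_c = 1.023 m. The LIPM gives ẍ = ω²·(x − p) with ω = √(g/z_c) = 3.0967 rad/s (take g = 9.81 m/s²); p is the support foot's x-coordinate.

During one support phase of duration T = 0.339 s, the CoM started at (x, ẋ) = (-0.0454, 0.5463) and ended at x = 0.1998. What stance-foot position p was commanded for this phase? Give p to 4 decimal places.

p = -0.0853

ωT = 3.0967·0.339 = 1.049781; cosh(ωT) = 1.603520, sinh(ωT) = 1.253506
x(T) = p + (x₀−p)·cosh(ωT) + (ẋ₀/ω)·sinh(ωT) ⇒ p·(1 − cosh) = x(T) − x₀·cosh − (ẋ₀/ω)·sinh
numerator   = 0.1998 − (-0.0454)·1.603520 − (0.5463/3.0967)·1.253506 = 0.051464
denominator = 1 − 1.603520 = -0.603520
p = 0.051464 / -0.603520 = -0.0853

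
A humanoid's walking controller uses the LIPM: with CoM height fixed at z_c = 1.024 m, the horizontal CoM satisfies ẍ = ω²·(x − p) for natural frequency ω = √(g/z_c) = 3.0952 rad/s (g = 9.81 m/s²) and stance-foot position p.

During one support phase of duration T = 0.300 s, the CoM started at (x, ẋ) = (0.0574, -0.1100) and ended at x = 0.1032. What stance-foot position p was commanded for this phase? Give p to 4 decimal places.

p = -0.1235

ωT = 3.0952·0.300 = 0.928560; cosh(ωT) = 1.462992, sinh(ωT) = 1.067870
x(T) = p + (x₀−p)·cosh(ωT) + (ẋ₀/ω)·sinh(ωT) ⇒ p·(1 − cosh) = x(T) − x₀·cosh − (ẋ₀/ω)·sinh
numerator   = 0.1032 − (0.0574)·1.462992 − (-0.1100/3.0952)·1.067870 = 0.057175
denominator = 1 − 1.462992 = -0.462992
p = 0.057175 / -0.462992 = -0.1235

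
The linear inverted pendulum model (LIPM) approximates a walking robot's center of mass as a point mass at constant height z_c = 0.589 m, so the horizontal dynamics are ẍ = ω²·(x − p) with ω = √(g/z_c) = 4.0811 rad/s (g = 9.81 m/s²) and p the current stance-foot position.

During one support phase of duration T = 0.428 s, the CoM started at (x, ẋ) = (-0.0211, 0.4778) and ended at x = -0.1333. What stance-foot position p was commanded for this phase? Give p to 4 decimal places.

p = 0.2028

ωT = 4.0811·0.428 = 1.746711; cosh(ωT) = 2.955026, sinh(ωT) = 2.780680
x(T) = p + (x₀−p)·cosh(ωT) + (ẋ₀/ω)·sinh(ωT) ⇒ p·(1 − cosh) = x(T) − x₀·cosh − (ẋ₀/ω)·sinh
numerator   = -0.1333 − (-0.0211)·2.955026 − (0.4778/4.0811)·2.780680 = -0.396501
denominator = 1 − 2.955026 = -1.955026
p = -0.396501 / -1.955026 = 0.2028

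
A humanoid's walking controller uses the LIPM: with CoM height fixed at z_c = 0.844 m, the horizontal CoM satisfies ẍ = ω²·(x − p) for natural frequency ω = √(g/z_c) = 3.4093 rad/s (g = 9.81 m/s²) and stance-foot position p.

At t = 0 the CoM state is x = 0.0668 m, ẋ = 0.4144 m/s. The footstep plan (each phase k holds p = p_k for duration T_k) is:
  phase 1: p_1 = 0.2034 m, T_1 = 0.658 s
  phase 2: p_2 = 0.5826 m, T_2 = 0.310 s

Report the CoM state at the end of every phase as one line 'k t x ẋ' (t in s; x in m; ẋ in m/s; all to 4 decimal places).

phase 1: p=0.2034, T=0.658, ωT=2.243319, cosh=4.765335, sinh=4.659229; start (x,ẋ)=(0.066800, 0.414400) → end (x,ẋ)=(0.118784, -0.195097)
phase 2: p=0.5826, T=0.310, ωT=1.056883, cosh=1.612463, sinh=1.264925; start (x,ẋ)=(0.118784, -0.195097) → end (x,ẋ)=(-0.237671, -2.314797)

1 0.6580 0.1188 -0.1951
2 0.9680 -0.2377 -2.3148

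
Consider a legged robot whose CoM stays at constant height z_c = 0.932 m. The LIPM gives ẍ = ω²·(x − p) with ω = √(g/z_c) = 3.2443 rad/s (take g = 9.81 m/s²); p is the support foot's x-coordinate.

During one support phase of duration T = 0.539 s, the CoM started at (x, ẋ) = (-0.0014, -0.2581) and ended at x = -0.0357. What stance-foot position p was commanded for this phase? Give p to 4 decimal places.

p = -0.0970

ωT = 3.2443·0.539 = 1.748678; cosh(ωT) = 2.960501, sinh(ωT) = 2.786497
x(T) = p + (x₀−p)·cosh(ωT) + (ẋ₀/ω)·sinh(ωT) ⇒ p·(1 − cosh) = x(T) − x₀·cosh − (ẋ₀/ω)·sinh
numerator   = -0.0357 − (-0.0014)·2.960501 − (-0.2581/3.2443)·2.786497 = 0.190124
denominator = 1 − 2.960501 = -1.960501
p = 0.190124 / -1.960501 = -0.0970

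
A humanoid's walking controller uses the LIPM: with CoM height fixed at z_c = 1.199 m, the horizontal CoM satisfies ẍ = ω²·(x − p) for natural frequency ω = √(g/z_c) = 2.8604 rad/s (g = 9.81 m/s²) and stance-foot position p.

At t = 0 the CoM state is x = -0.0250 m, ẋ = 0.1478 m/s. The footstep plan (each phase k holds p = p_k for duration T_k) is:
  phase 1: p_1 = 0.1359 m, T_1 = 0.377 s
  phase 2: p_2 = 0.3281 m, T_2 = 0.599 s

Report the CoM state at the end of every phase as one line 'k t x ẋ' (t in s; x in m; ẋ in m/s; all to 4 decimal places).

1 0.3770 -0.0608 -0.3559
2 0.9760 -1.1196 -4.0046

phase 1: p=0.1359, T=0.377, ωT=1.078371, cosh=1.640018, sinh=1.299868; start (x,ẋ)=(-0.025000, 0.147800) → end (x,ẋ)=(-0.060813, -0.355855)
phase 2: p=0.3281, T=0.599, ωT=1.713380, cosh=2.863967, sinh=2.683712; start (x,ẋ)=(-0.060813, -0.355855) → end (x,ẋ)=(-1.119608, -4.004644)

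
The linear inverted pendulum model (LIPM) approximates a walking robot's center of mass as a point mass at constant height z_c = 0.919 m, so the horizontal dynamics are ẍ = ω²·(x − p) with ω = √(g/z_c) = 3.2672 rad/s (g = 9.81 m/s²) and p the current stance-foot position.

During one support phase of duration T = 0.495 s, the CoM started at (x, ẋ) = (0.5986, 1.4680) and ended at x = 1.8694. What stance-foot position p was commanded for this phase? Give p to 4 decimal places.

ωT = 3.2672·0.495 = 1.617264; cosh(ωT) = 2.618862, sinh(ωT) = 2.420422
x(T) = p + (x₀−p)·cosh(ωT) + (ẋ₀/ω)·sinh(ωT) ⇒ p·(1 − cosh) = x(T) − x₀·cosh − (ẋ₀/ω)·sinh
numerator   = 1.8694 − (0.5986)·2.618862 − (1.4680/3.2672)·2.420422 = -0.785781
denominator = 1 − 2.618862 = -1.618862
p = -0.785781 / -1.618862 = 0.4854

p = 0.4854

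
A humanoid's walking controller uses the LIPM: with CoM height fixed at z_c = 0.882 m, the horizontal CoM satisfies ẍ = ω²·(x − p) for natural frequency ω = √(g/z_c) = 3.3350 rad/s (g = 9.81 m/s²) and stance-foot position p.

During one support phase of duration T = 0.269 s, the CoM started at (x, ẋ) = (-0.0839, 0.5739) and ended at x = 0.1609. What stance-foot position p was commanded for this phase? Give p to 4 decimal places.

ωT = 3.3350·0.269 = 0.897115; cosh(ωT) = 1.430131, sinh(ωT) = 1.022387
x(T) = p + (x₀−p)·cosh(ωT) + (ẋ₀/ω)·sinh(ωT) ⇒ p·(1 − cosh) = x(T) − x₀·cosh − (ẋ₀/ω)·sinh
numerator   = 0.1609 − (-0.0839)·1.430131 − (0.5739/3.3350)·1.022387 = 0.104952
denominator = 1 − 1.430131 = -0.430131
p = 0.104952 / -0.430131 = -0.2440

p = -0.2440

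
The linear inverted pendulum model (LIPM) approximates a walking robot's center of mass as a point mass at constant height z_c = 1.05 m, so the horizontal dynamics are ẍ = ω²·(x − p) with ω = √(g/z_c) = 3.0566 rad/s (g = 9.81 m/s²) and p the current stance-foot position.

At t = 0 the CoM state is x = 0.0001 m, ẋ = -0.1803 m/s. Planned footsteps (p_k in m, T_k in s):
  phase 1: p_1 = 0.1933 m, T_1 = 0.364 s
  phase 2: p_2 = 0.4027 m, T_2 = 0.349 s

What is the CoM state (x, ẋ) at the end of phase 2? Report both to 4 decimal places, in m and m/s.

phase 1: p=0.1933, T=0.364, ωT=1.112602, cosh=1.685484, sinh=1.356781; start (x,ẋ)=(0.000100, -0.180300) → end (x,ẋ)=(-0.212368, -1.105120)
phase 2: p=0.4027, T=0.349, ωT=1.066753, cosh=1.625027, sinh=1.280903; start (x,ẋ)=(-0.212368, -1.105120) → end (x,ẋ)=(-1.059915, -4.203969)

x = -1.0599, ẋ = -4.2040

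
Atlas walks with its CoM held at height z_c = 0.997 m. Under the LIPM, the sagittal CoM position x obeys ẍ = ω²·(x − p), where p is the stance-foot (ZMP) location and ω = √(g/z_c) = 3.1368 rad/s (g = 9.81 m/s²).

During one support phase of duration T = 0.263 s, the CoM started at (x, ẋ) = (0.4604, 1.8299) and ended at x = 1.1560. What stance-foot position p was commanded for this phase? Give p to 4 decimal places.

p = 0.0220

ωT = 3.1368·0.263 = 0.824978; cosh(ωT) = 1.360038, sinh(ωT) = 0.921794
x(T) = p + (x₀−p)·cosh(ωT) + (ẋ₀/ω)·sinh(ωT) ⇒ p·(1 − cosh) = x(T) − x₀·cosh − (ẋ₀/ω)·sinh
numerator   = 1.1560 − (0.4604)·1.360038 − (1.8299/3.1368)·0.921794 = -0.007904
denominator = 1 − 1.360038 = -0.360038
p = -0.007904 / -0.360038 = 0.0220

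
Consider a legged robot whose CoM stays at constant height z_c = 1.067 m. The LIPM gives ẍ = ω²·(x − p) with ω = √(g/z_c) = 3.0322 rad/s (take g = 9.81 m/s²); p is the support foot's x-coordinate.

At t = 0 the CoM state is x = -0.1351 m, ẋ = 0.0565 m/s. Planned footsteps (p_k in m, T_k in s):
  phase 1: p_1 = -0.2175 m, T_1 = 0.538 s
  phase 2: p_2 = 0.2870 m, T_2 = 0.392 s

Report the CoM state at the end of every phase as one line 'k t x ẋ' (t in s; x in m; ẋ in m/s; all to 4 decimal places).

1 0.5380 0.0469 0.7639
2 0.9300 0.2315 0.2862

phase 1: p=-0.2175, T=0.538, ωT=1.631324, cosh=2.653153, sinh=2.457482; start (x,ẋ)=(-0.135100, 0.056500) → end (x,ẋ)=(0.046911, 0.763913)
phase 2: p=0.2870, T=0.392, ωT=1.188622, cosh=1.793598, sinh=1.488958; start (x,ẋ)=(0.046911, 0.763913) → end (x,ẋ)=(0.231495, 0.286195)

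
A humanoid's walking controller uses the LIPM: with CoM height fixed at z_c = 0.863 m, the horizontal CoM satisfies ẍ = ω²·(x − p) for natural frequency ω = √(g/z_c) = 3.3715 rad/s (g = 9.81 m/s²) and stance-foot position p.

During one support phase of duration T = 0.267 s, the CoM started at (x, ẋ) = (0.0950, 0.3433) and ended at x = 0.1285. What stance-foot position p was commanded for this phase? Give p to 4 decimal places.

p = 0.2590

ωT = 3.3715·0.267 = 0.900191; cosh(ωT) = 1.433282, sinh(ωT) = 1.026790
x(T) = p + (x₀−p)·cosh(ωT) + (ẋ₀/ω)·sinh(ωT) ⇒ p·(1 − cosh) = x(T) − x₀·cosh − (ẋ₀/ω)·sinh
numerator   = 0.1285 − (0.0950)·1.433282 − (0.3433/3.3715)·1.026790 = -0.112214
denominator = 1 − 1.433282 = -0.433282
p = -0.112214 / -0.433282 = 0.2590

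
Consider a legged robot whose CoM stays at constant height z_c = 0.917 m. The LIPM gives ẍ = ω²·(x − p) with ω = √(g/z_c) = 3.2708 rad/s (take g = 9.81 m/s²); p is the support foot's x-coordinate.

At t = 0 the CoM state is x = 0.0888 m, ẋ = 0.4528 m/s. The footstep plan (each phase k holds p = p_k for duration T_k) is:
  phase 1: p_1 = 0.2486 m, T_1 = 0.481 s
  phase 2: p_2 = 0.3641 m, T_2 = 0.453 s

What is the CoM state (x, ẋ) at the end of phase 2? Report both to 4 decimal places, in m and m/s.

phase 1: p=0.2486, T=0.481, ωT=1.573255, cosh=2.514844, sinh=2.307475; start (x,ẋ)=(0.088800, 0.452800) → end (x,ẋ)=(0.166168, -0.067335)
phase 2: p=0.3641, T=0.453, ωT=1.481672, cosh=2.313778, sinh=2.086521; start (x,ẋ)=(0.166168, -0.067335) → end (x,ẋ)=(-0.136825, -1.506604)

x = -0.1368, ẋ = -1.5066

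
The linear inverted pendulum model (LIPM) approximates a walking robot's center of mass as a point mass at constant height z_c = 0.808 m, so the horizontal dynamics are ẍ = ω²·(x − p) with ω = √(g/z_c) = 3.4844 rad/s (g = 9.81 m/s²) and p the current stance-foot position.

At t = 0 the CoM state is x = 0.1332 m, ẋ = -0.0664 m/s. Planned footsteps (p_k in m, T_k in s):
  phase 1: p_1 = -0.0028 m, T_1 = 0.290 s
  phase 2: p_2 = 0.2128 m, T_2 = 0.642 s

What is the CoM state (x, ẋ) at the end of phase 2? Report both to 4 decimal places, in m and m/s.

phase 1: p=-0.0028, T=0.290, ωT=1.010476, cosh=1.555477, sinh=1.191431; start (x,ẋ)=(0.133200, -0.066400) → end (x,ẋ)=(0.186041, 0.461310)
phase 2: p=0.2128, T=0.642, ωT=2.236985, cosh=4.735916, sinh=4.629136; start (x,ẋ)=(0.186041, 0.461310) → end (x,ẋ)=(0.698934, 1.753101)

x = 0.6989, ẋ = 1.7531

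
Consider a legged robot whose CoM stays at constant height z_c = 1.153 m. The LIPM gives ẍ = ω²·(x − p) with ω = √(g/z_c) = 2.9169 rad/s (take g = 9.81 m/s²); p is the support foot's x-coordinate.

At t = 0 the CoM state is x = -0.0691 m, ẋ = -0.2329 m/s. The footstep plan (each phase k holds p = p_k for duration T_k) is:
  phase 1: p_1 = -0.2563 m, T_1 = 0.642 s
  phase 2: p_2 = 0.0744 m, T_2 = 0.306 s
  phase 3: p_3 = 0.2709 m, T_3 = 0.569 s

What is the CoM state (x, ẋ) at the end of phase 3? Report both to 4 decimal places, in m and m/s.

x = 2.0843, ẋ = 5.4644

phase 1: p=-0.2563, T=0.642, ωT=1.872650, cosh=3.329614, sinh=3.175898; start (x,ẋ)=(-0.069100, -0.232900) → end (x,ẋ)=(0.113424, 0.958712)
phase 2: p=0.0744, T=0.306, ωT=0.892571, cosh=1.425500, sinh=1.015899; start (x,ẋ)=(0.113424, 0.958712) → end (x,ẋ)=(0.463929, 1.482283)
phase 3: p=0.2709, T=0.569, ωT=1.659716, cosh=2.724005, sinh=2.533812; start (x,ẋ)=(0.463929, 1.482283) → end (x,ẋ)=(2.084322, 5.464403)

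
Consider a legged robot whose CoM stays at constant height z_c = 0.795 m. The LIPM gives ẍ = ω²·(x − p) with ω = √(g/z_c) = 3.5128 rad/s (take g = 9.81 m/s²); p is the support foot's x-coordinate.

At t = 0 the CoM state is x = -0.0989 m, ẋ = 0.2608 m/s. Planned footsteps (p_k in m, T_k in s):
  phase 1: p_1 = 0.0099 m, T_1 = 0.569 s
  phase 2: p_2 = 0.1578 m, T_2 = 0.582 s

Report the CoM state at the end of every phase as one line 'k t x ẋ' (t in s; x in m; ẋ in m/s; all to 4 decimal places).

1 0.5690 -0.1300 -0.4044
2 1.1510 -1.4097 -5.4278

phase 1: p=0.0099, T=0.569, ωT=1.998783, cosh=3.757785, sinh=3.622285; start (x,ẋ)=(-0.098900, 0.260800) → end (x,ẋ)=(-0.130019, -0.404380)
phase 2: p=0.1578, T=0.582, ωT=2.044450, cosh=3.927179, sinh=3.797727; start (x,ẋ)=(-0.130019, -0.404380) → end (x,ẋ)=(-1.409695, -5.427762)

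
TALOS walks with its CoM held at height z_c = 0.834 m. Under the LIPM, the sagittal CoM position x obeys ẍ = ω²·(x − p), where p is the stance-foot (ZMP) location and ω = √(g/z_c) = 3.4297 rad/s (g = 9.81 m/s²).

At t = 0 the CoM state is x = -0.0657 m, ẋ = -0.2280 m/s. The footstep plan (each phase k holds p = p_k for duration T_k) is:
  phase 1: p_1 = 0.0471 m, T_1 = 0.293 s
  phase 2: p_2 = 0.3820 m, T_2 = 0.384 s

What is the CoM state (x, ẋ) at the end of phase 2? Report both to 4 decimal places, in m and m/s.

phase 1: p=0.0471, T=0.293, ωT=1.004902, cosh=1.548860, sinh=1.182780; start (x,ẋ)=(-0.065700, -0.228000) → end (x,ẋ)=(-0.206240, -0.810722)
phase 2: p=0.3820, T=0.384, ωT=1.317005, cosh=2.000081, sinh=1.732145; start (x,ẋ)=(-0.206240, -0.810722) → end (x,ẋ)=(-1.203978, -5.116092)

x = -1.2040, ẋ = -5.1161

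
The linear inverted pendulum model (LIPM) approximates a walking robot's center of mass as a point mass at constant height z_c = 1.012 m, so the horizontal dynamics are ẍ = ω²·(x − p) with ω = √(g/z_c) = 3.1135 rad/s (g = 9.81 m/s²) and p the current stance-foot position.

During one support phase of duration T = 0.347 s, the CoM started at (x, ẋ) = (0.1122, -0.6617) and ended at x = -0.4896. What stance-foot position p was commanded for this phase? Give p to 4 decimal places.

p = 0.6177

ωT = 3.1135·0.347 = 1.080385; cosh(ωT) = 1.642638, sinh(ωT) = 1.303174
x(T) = p + (x₀−p)·cosh(ωT) + (ẋ₀/ω)·sinh(ωT) ⇒ p·(1 − cosh) = x(T) − x₀·cosh − (ẋ₀/ω)·sinh
numerator   = -0.4896 − (0.1122)·1.642638 − (-0.6617/3.1135)·1.303174 = -0.396946
denominator = 1 − 1.642638 = -0.642638
p = -0.396946 / -0.642638 = 0.6177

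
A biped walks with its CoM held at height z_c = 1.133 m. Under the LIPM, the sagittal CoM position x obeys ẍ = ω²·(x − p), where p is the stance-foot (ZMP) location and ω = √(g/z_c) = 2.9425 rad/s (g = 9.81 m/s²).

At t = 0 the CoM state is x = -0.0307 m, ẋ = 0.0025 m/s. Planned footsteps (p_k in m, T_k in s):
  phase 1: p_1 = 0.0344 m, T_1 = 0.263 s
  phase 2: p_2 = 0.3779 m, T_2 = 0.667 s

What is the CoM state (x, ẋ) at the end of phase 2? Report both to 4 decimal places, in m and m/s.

x = -1.3667, ẋ = -4.9789

phase 1: p=0.0344, T=0.263, ωT=0.773877, cosh=1.314689, sinh=0.853468; start (x,ẋ)=(-0.030700, 0.002500) → end (x,ẋ)=(-0.050461, -0.160201)
phase 2: p=0.3779, T=0.667, ωT=1.962648, cosh=3.629317, sinh=3.488831; start (x,ẋ)=(-0.050461, -0.160201) → end (x,ẋ)=(-1.366703, -4.978925)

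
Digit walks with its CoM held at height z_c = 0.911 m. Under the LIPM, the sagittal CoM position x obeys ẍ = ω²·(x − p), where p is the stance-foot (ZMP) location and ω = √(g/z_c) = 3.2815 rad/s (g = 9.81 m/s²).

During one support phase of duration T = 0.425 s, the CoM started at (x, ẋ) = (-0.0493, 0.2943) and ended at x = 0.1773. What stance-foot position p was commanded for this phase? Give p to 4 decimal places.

p = -0.0991

ωT = 3.2815·0.425 = 1.394637; cosh(ωT) = 2.140718, sinh(ωT) = 1.892795
x(T) = p + (x₀−p)·cosh(ωT) + (ẋ₀/ω)·sinh(ωT) ⇒ p·(1 − cosh) = x(T) − x₀·cosh − (ẋ₀/ω)·sinh
numerator   = 0.1773 − (-0.0493)·2.140718 − (0.2943/3.2815)·1.892795 = 0.113083
denominator = 1 − 2.140718 = -1.140718
p = 0.113083 / -1.140718 = -0.0991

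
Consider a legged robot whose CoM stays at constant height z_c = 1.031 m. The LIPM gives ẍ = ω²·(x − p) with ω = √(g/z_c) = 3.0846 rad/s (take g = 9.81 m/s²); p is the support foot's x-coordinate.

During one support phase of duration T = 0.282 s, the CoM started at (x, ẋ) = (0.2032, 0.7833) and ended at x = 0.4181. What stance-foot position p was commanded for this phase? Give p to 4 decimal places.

ωT = 3.0846·0.282 = 0.869857; cosh(ωT) = 1.402791, sinh(ωT) = 0.983779
x(T) = p + (x₀−p)·cosh(ωT) + (ẋ₀/ω)·sinh(ωT) ⇒ p·(1 − cosh) = x(T) − x₀·cosh − (ẋ₀/ω)·sinh
numerator   = 0.4181 − (0.2032)·1.402791 − (0.7833/3.0846)·0.983779 = -0.116767
denominator = 1 − 1.402791 = -0.402791
p = -0.116767 / -0.402791 = 0.2899

p = 0.2899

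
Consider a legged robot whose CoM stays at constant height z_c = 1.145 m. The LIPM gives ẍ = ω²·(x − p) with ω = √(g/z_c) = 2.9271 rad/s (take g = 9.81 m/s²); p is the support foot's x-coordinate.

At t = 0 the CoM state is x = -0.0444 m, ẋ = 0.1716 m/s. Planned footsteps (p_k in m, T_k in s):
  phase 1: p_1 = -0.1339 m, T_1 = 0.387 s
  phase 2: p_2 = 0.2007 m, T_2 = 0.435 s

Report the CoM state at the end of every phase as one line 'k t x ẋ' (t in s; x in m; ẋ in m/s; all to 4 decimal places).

phase 1: p=-0.1339, T=0.387, ωT=1.132788, cosh=1.713216, sinh=1.391082; start (x,ẋ)=(-0.044400, 0.171600) → end (x,ẋ)=(0.100984, 0.658417)
phase 2: p=0.2007, T=0.435, ωT=1.273288, cosh=1.926246, sinh=1.646336; start (x,ẋ)=(0.100984, 0.658417) → end (x,ẋ)=(0.378948, 0.787745)

1 0.3870 0.1010 0.6584
2 0.8220 0.3789 0.7877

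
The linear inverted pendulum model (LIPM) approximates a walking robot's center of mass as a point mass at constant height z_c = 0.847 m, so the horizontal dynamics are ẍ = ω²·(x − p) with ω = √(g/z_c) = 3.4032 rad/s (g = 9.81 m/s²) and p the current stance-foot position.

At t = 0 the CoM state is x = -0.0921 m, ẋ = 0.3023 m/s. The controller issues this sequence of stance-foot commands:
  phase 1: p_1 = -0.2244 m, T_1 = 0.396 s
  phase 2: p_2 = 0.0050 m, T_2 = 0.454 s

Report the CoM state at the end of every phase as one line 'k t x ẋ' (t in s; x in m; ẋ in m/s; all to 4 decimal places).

1 0.3960 0.2067 1.4288
2 0.8500 1.4388 5.0379

phase 1: p=-0.2244, T=0.396, ωT=1.347667, cosh=2.054142, sinh=1.794296; start (x,ẋ)=(-0.092100, 0.302300) → end (x,ẋ)=(0.206747, 1.428837)
phase 2: p=0.0050, T=0.454, ωT=1.545053, cosh=2.450760, sinh=2.237459; start (x,ẋ)=(0.206747, 1.428837) → end (x,ẋ)=(1.438833, 5.037942)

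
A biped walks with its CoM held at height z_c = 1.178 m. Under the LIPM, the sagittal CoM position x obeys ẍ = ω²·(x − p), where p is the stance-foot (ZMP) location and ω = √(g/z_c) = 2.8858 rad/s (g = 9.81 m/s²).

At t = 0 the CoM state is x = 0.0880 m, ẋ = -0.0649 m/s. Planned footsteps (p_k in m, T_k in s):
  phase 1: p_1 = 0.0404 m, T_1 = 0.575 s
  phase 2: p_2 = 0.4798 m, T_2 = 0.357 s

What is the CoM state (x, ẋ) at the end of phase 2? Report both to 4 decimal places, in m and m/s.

phase 1: p=0.0404, T=0.575, ωT=1.659335, cosh=2.723040, sinh=2.532775; start (x,ẋ)=(0.088000, -0.064900) → end (x,ẋ)=(0.113056, 0.171187)
phase 2: p=0.4798, T=0.357, ωT=1.030231, cosh=1.579318, sinh=1.222394; start (x,ẋ)=(0.113056, 0.171187) → end (x,ẋ)=(-0.026892, -1.023361)

x = -0.0269, ẋ = -1.0234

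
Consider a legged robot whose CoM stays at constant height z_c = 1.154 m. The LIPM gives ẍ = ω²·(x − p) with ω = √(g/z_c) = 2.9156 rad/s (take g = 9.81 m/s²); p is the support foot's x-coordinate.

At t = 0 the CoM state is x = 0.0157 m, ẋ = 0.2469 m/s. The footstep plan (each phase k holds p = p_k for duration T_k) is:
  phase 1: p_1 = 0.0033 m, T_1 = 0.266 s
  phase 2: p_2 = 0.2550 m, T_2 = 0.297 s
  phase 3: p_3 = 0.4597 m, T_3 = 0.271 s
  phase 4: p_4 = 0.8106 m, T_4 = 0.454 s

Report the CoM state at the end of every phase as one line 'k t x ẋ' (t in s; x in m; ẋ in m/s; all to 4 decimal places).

1 0.2660 0.0921 0.3559
2 0.5630 0.1465 0.0332
3 0.8340 0.0535 -0.7549
4 1.2880 -1.1644 -5.3718

phase 1: p=0.0033, T=0.266, ωT=0.775550, cosh=1.316118, sinh=0.855667; start (x,ẋ)=(0.015700, 0.246900) → end (x,ẋ)=(0.092080, 0.355885)
phase 2: p=0.2550, T=0.297, ωT=0.865933, cosh=1.398941, sinh=0.978282; start (x,ẋ)=(0.092080, 0.355885) → end (x,ẋ)=(0.146496, 0.033168)
phase 3: p=0.4597, T=0.271, ωT=0.790128, cosh=1.328732, sinh=0.874945; start (x,ẋ)=(0.146496, 0.033168) → end (x,ẋ)=(0.053489, -0.754910)
phase 4: p=0.8106, T=0.454, ωT=1.323682, cosh=2.011692, sinh=1.745539; start (x,ẋ)=(0.053489, -0.754910) → end (x,ẋ)=(-1.164432, -5.371808)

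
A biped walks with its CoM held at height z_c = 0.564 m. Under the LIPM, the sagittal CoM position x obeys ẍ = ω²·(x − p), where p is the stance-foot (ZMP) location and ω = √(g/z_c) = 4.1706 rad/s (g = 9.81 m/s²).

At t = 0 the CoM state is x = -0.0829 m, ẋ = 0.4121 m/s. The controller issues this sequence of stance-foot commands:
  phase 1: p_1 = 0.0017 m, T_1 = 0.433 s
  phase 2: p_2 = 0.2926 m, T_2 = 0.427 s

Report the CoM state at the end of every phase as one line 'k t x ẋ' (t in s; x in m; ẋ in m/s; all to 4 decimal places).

1 0.4330 0.0299 0.2432
2 0.8600 -0.3411 -2.4171

phase 1: p=0.0017, T=0.433, ωT=1.805870, cosh=3.124797, sinh=2.960465; start (x,ẋ)=(-0.082900, 0.412100) → end (x,ẋ)=(0.029868, 0.243180)
phase 2: p=0.2926, T=0.427, ωT=1.780846, cosh=3.051686, sinh=2.883190; start (x,ẋ)=(0.029868, 0.243180) → end (x,ẋ)=(-0.341063, -2.417149)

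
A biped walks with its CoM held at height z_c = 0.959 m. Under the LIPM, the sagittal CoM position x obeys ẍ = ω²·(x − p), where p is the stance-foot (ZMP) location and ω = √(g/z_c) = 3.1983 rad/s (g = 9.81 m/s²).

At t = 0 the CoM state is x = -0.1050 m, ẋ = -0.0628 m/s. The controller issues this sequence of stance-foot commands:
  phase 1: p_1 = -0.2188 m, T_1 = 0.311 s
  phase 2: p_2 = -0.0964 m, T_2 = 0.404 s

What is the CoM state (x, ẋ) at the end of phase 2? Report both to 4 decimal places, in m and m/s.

phase 1: p=-0.2188, T=0.311, ωT=0.994671, cosh=1.536840, sinh=1.166995; start (x,ẋ)=(-0.105000, -0.062800) → end (x,ẋ)=(-0.066822, 0.328234)
phase 2: p=-0.0964, T=0.404, ωT=1.292113, cosh=1.957581, sinh=1.682891; start (x,ẋ)=(-0.066822, 0.328234) → end (x,ẋ)=(0.134212, 0.801744)

x = 0.1342, ẋ = 0.8017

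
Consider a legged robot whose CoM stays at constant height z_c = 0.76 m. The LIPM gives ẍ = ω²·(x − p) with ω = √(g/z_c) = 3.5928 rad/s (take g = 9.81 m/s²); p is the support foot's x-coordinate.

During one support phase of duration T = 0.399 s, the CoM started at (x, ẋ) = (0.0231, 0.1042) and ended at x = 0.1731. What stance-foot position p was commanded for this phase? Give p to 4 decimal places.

p = -0.0531

ωT = 3.5928·0.399 = 1.433527; cosh(ωT) = 2.215965, sinh(ωT) = 1.977499
x(T) = p + (x₀−p)·cosh(ωT) + (ẋ₀/ω)·sinh(ωT) ⇒ p·(1 − cosh) = x(T) − x₀·cosh − (ẋ₀/ω)·sinh
numerator   = 0.1731 − (0.0231)·2.215965 − (0.1042/3.5928)·1.977499 = 0.064559
denominator = 1 − 2.215965 = -1.215965
p = 0.064559 / -1.215965 = -0.0531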